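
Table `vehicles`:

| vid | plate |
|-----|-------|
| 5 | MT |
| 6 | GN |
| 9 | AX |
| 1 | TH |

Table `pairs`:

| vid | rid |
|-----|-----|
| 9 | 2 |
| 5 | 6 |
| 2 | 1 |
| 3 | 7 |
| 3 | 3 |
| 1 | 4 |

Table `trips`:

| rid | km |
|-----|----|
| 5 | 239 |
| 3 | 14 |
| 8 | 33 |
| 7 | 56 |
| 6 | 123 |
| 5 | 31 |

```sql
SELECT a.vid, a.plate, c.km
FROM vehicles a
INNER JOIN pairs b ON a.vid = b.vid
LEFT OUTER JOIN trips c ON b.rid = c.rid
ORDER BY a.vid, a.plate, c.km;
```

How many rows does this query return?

Evaluate left to right. First `vehicles a INNER JOIN pairs b` on vid: 3 row(s).
Then LEFT JOIN `trips c` on rid: each of those 3 rows is kept; rows whose b.rid has no match in c get NULL for c's columns.
Result: 3 row(s).

3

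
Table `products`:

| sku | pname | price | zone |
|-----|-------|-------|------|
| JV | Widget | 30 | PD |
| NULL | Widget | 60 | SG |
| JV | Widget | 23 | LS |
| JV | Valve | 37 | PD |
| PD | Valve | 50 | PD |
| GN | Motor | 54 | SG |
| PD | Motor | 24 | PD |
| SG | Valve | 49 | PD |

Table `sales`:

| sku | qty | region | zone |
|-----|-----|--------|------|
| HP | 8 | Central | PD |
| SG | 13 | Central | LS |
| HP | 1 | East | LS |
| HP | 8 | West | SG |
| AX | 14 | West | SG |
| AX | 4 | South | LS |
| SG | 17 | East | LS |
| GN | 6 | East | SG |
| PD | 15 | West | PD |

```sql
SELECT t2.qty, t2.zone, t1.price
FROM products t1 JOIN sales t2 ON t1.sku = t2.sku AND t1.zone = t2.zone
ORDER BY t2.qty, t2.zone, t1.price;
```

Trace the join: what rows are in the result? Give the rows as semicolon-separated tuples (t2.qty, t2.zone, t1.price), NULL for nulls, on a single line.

(6, SG, 54); (15, PD, 24); (15, PD, 50)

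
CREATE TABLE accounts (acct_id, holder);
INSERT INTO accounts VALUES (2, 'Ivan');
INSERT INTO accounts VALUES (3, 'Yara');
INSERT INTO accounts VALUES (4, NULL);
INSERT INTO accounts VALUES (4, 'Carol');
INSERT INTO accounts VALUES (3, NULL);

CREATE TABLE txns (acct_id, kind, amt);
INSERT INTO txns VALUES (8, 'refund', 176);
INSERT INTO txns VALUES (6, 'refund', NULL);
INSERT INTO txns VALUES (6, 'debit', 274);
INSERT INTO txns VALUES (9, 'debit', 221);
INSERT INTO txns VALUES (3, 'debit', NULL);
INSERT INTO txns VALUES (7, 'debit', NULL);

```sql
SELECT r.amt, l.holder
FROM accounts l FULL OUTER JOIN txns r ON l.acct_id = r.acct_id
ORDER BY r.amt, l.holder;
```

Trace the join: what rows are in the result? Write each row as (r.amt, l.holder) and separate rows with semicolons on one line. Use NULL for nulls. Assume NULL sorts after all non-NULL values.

FULL OUTER JOIN keeps every row from both sides; unmatched rows get NULL for the other side's columns.
Matching on l.acct_id = r.acct_id.
Matched pairs: 2; unmatched l rows kept: 3; unmatched r rows kept: 5.

(176, NULL); (221, NULL); (274, NULL); (NULL, Carol); (NULL, Ivan); (NULL, Yara); (NULL, NULL); (NULL, NULL); (NULL, NULL); (NULL, NULL)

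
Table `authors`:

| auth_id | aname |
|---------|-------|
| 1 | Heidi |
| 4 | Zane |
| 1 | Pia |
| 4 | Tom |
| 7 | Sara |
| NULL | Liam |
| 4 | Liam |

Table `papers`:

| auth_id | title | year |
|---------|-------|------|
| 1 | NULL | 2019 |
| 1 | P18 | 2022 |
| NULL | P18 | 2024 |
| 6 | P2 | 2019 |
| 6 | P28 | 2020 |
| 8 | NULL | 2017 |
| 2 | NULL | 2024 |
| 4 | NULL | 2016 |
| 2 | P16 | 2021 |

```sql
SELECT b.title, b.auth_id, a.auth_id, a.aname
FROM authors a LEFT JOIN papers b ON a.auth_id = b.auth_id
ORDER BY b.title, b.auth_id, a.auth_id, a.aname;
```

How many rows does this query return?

9

LEFT JOIN keeps every row from `authors`; unmatched rows get NULL for `papers`'s columns.
Matching on a.auth_id = b.auth_id. A NULL in a compared column never satisfies the condition.
Matched pairs: 7; unmatched a rows kept: 2.
Total: 7 matched + 2 padded = 9 rows.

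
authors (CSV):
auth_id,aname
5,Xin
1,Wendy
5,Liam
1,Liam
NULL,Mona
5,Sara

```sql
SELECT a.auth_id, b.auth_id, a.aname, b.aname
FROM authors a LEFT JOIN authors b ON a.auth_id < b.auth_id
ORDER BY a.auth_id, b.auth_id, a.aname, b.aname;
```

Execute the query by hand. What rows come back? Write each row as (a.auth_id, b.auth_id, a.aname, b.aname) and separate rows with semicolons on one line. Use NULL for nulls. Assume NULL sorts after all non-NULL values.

LEFT JOIN keeps every row from `authors a`; unmatched rows get NULL for `authors b`'s columns.
Matching on a.auth_id < b.auth_id. A NULL in a compared column never satisfies the condition.
- a (auth_id=5) has no partner → padded with NULL.
- a (auth_id=1) pairs with 3 row(s) of b.
- a (auth_id=5) has no partner → padded with NULL.
- a (auth_id=1) pairs with 3 row(s) of b.
- a (auth_id=NULL) has no partner → padded with NULL.
- a (auth_id=5) has no partner → padded with NULL.
After projecting and ordering:
a.auth_id | b.auth_id | a.aname | b.aname
1 | 5 | Liam | Liam
1 | 5 | Liam | Sara
1 | 5 | Liam | Xin
1 | 5 | Wendy | Liam
1 | 5 | Wendy | Sara
1 | 5 | Wendy | Xin
5 | NULL | Liam | NULL
5 | NULL | Sara | NULL
5 | NULL | Xin | NULL
NULL | NULL | Mona | NULL

(1, 5, Liam, Liam); (1, 5, Liam, Sara); (1, 5, Liam, Xin); (1, 5, Wendy, Liam); (1, 5, Wendy, Sara); (1, 5, Wendy, Xin); (5, NULL, Liam, NULL); (5, NULL, Sara, NULL); (5, NULL, Xin, NULL); (NULL, NULL, Mona, NULL)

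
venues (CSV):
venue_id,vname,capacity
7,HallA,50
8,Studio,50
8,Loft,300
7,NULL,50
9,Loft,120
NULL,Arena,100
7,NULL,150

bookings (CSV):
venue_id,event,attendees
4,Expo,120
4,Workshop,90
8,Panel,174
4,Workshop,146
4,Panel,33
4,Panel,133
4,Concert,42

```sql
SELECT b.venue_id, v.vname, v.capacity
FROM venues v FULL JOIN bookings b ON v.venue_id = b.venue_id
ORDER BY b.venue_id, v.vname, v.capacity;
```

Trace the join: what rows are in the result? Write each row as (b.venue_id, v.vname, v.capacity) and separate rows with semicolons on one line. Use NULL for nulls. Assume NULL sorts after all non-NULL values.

FULL OUTER JOIN keeps every row from both sides; unmatched rows get NULL for the other side's columns.
Matching on v.venue_id = b.venue_id. A NULL in a compared column never satisfies the condition.
- v (venue_id=7) has no partner → padded with NULL.
- v (venue_id=8) pairs with 1 row(s) of b.
- v (venue_id=8) pairs with 1 row(s) of b.
- v (venue_id=7) has no partner → padded with NULL.
- v (venue_id=9) has no partner → padded with NULL.
- v (venue_id=NULL) has no partner → padded with NULL.
- v (venue_id=7) has no partner → padded with NULL.
- 6 b row(s) had no v match → kept, v columns NULL.

(4, NULL, NULL); (4, NULL, NULL); (4, NULL, NULL); (4, NULL, NULL); (4, NULL, NULL); (4, NULL, NULL); (8, Loft, 300); (8, Studio, 50); (NULL, Arena, 100); (NULL, HallA, 50); (NULL, Loft, 120); (NULL, NULL, 50); (NULL, NULL, 150)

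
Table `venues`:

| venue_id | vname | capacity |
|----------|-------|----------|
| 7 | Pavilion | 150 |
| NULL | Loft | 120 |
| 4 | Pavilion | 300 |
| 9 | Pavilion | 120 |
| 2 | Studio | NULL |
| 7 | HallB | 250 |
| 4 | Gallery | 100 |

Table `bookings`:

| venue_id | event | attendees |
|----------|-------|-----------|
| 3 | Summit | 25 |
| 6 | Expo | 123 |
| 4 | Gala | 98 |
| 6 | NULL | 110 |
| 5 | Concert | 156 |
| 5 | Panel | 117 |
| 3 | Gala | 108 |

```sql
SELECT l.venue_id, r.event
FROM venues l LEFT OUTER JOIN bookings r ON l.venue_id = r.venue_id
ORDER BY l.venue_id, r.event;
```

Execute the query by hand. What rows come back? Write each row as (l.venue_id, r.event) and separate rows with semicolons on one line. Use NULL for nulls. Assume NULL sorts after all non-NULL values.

LEFT JOIN keeps every row from `venues`; unmatched rows get NULL for `bookings`'s columns.
Matching on l.venue_id = r.venue_id. A NULL in a compared column never satisfies the condition.
Matched pairs: 2; unmatched l rows kept: 5.

(2, NULL); (4, Gala); (4, Gala); (7, NULL); (7, NULL); (9, NULL); (NULL, NULL)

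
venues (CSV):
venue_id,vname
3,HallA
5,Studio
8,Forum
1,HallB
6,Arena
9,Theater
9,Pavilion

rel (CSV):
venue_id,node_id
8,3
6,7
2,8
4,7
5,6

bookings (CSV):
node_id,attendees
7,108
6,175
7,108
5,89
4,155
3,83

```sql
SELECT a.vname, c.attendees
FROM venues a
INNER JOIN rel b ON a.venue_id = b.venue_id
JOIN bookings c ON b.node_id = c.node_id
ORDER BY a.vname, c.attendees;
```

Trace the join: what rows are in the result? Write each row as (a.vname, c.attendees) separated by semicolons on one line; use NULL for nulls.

(Arena, 108); (Arena, 108); (Forum, 83); (Studio, 175)

Evaluate left to right. First `venues a INNER JOIN rel b` on venue_id: 3 row(s).
Then INNER JOIN `bookings c` on node_id: keep only rows whose b.node_id appears in c.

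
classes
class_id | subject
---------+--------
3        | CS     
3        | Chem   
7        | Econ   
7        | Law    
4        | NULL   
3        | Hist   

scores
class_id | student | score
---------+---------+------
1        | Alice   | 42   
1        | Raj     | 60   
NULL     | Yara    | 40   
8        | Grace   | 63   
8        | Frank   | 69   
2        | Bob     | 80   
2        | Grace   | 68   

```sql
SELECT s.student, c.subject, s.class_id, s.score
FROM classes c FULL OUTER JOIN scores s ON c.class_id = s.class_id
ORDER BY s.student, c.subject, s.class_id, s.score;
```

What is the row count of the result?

13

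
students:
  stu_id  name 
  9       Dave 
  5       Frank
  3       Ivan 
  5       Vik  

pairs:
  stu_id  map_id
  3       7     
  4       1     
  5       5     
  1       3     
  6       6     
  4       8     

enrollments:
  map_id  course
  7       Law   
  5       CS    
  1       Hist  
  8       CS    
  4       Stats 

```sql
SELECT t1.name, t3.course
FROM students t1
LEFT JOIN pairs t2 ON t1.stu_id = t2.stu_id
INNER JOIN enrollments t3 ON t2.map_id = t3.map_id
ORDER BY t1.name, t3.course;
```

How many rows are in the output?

3

Evaluate left to right. First `students t1 LEFT JOIN pairs t2` on stu_id: 4 row(s).
Then INNER JOIN `enrollments t3` on map_id: keep only rows whose t2.map_id appears in t3.
Result: 3 row(s).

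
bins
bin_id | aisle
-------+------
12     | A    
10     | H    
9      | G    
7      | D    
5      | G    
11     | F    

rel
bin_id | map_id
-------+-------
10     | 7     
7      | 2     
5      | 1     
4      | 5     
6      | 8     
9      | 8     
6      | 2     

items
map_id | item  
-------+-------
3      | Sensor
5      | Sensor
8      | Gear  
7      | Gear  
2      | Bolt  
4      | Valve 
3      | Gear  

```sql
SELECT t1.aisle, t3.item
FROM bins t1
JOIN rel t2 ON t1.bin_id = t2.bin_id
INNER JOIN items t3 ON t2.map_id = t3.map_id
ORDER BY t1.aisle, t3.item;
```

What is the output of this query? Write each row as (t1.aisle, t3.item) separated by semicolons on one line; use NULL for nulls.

Evaluate left to right. First `bins t1 INNER JOIN rel t2` on bin_id: 4 row(s).
Then INNER JOIN `items t3` on map_id: keep only rows whose t2.map_id appears in t3.

(D, Bolt); (G, Gear); (H, Gear)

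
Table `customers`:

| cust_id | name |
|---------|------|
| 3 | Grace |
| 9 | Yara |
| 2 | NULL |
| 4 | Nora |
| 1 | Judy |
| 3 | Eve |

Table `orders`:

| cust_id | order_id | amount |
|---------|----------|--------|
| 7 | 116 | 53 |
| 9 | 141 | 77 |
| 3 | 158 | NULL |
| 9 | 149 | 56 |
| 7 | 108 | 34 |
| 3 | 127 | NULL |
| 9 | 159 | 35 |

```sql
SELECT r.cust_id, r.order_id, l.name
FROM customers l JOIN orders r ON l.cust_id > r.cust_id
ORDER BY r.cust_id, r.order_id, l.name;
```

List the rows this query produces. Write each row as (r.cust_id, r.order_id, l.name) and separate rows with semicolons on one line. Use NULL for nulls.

(3, 127, Nora); (3, 127, Yara); (3, 158, Nora); (3, 158, Yara); (7, 108, Yara); (7, 116, Yara)

INNER JOIN keeps only pairs where the ON condition holds.
Matching on l.cust_id > r.cust_id.
- l (cust_id=3) has no partner → excluded.
- l (cust_id=9) pairs with 4 row(s) of r.
- l (cust_id=2) has no partner → excluded.
- l (cust_id=4) pairs with 2 row(s) of r.
- l (cust_id=1) has no partner → excluded.
- l (cust_id=3) has no partner → excluded.
After projecting and ordering:
r.cust_id | r.order_id | l.name
3 | 127 | Nora
3 | 127 | Yara
3 | 158 | Nora
3 | 158 | Yara
7 | 108 | Yara
7 | 116 | Yara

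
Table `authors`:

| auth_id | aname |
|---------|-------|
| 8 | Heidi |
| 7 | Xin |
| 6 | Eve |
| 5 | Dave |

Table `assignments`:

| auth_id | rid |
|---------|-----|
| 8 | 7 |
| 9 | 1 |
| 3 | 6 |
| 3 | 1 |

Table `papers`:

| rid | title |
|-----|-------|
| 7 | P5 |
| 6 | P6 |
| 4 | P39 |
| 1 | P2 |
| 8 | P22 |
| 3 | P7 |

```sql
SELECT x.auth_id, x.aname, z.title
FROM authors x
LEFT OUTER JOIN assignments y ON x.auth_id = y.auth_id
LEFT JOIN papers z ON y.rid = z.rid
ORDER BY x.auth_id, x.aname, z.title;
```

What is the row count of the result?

4

Evaluate left to right. First `authors x LEFT JOIN assignments y` on auth_id: 4 row(s).
Then LEFT JOIN `papers z` on rid: each of those 4 rows is kept; rows whose y.rid has no match in z get NULL for z's columns.
Result: 4 row(s).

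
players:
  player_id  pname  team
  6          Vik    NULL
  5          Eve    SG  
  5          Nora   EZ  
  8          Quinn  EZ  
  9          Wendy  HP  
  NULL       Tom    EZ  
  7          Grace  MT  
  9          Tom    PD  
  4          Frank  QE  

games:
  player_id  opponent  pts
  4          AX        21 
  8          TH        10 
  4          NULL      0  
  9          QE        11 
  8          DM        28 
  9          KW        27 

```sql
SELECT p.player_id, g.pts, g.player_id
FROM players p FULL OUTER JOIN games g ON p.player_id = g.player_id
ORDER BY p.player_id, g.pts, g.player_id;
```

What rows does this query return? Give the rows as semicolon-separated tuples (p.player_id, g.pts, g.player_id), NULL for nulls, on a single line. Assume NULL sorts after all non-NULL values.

(4, 0, 4); (4, 21, 4); (5, NULL, NULL); (5, NULL, NULL); (6, NULL, NULL); (7, NULL, NULL); (8, 10, 8); (8, 28, 8); (9, 11, 9); (9, 11, 9); (9, 27, 9); (9, 27, 9); (NULL, NULL, NULL)

FULL OUTER JOIN keeps every row from both sides; unmatched rows get NULL for the other side's columns.
Matching on p.player_id = g.player_id. A NULL in a compared column never satisfies the condition.
- p[0] player_id=6 → no match; kept with NULLs on the g side.
- p[1] player_id=5 → no match; kept with NULLs on the g side.
- p[2] player_id=5 → no match; kept with NULLs on the g side.
- p[3] player_id=8 → 2 match(es) in g → 2 row(s).
- p[4] player_id=9 → 2 match(es) in g → 2 row(s).
- p[5] player_id=NULL → no match; kept with NULLs on the g side.
- p[6] player_id=7 → no match; kept with NULLs on the g side.
- p[7] player_id=9 → 2 match(es) in g → 2 row(s).
- p[8] player_id=4 → 2 match(es) in g → 2 row(s).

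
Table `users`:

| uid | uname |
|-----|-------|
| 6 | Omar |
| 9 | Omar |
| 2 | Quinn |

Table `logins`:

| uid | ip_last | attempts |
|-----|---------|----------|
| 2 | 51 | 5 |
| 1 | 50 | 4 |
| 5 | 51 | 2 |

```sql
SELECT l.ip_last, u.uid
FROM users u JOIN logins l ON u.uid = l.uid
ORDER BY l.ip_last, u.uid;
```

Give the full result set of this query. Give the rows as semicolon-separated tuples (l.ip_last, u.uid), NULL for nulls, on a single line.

INNER JOIN keeps only pairs where the ON condition holds.
Matching on u.uid = l.uid.
- u row (uid=6): no match → dropped.
- u row (uid=9): no match → dropped.
- u row (uid=2): matches 1 l row(s) → 1 output row(s).
After projecting and ordering:
l.ip_last | u.uid
51 | 2

(51, 2)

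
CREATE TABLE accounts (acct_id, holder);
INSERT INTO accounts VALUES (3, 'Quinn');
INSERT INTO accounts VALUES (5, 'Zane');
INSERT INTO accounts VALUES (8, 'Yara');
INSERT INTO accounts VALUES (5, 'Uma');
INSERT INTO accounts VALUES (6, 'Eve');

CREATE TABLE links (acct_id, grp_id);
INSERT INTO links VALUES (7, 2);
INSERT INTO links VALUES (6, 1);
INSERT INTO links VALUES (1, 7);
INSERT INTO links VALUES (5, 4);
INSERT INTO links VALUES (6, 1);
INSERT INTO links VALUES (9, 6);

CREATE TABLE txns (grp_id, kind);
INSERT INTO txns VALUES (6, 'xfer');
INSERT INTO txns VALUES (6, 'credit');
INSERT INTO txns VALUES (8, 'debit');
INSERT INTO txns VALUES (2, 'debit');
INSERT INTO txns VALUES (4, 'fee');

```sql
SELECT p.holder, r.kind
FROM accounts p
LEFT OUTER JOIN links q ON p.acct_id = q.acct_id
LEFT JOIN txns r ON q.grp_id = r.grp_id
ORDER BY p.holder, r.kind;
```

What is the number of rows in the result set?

6

Joins associate left-to-right: accounts LEFT JOIN links on acct_id gives 6 intermediate row(s).
Then LEFT JOIN `txns r` on grp_id: each of those 6 rows is kept; rows whose q.grp_id has no match in r get NULL for r's columns.
Result: 6 row(s).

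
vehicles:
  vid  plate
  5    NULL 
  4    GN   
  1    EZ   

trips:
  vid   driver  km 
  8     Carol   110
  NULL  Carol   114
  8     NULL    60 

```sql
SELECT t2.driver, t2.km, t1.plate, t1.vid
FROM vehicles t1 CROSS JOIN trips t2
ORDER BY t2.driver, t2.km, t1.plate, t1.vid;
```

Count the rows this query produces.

CROSS JOIN pairs every row of `vehicles` with every row of `trips`: 3 × 3 = 9 rows.

9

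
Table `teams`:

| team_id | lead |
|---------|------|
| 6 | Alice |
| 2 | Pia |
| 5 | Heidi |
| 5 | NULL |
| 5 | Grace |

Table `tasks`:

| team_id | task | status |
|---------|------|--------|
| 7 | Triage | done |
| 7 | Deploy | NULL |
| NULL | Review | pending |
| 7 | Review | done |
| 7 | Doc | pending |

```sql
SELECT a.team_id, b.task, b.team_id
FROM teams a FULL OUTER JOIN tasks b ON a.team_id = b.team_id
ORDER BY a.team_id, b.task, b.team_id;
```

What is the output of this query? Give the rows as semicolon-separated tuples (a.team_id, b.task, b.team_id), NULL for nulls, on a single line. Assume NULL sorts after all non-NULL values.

FULL OUTER JOIN keeps every row from both sides; unmatched rows get NULL for the other side's columns.
Matching on a.team_id = b.team_id. A NULL in a compared column never satisfies the condition.
- a row (team_id=6): no match → kept, b columns NULL.
- a row (team_id=2): no match → kept, b columns NULL.
- a row (team_id=5): no match → kept, b columns NULL.
- a row (team_id=5): no match → kept, b columns NULL.
- a row (team_id=5): no match → kept, b columns NULL.
- 5 row(s) from b found no a partner → padded with NULL.
After projecting and ordering:
a.team_id | b.task | b.team_id
2 | NULL | NULL
5 | NULL | NULL
5 | NULL | NULL
5 | NULL | NULL
6 | NULL | NULL
NULL | Deploy | 7
NULL | Doc | 7
NULL | Review | 7
NULL | Review | NULL
NULL | Triage | 7

(2, NULL, NULL); (5, NULL, NULL); (5, NULL, NULL); (5, NULL, NULL); (6, NULL, NULL); (NULL, Deploy, 7); (NULL, Doc, 7); (NULL, Review, 7); (NULL, Review, NULL); (NULL, Triage, 7)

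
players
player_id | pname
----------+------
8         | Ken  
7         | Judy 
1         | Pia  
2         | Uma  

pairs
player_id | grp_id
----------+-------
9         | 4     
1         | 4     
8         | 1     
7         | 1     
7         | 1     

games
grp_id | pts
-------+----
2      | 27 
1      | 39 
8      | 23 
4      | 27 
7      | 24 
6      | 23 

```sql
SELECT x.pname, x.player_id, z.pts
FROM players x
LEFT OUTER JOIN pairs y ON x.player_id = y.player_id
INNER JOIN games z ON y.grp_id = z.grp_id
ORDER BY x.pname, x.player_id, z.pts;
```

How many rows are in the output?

Joins associate left-to-right: players LEFT JOIN pairs on player_id gives 5 intermediate row(s).
Then INNER JOIN `games z` on grp_id: keep only rows whose y.grp_id appears in z.
Result: 4 row(s).

4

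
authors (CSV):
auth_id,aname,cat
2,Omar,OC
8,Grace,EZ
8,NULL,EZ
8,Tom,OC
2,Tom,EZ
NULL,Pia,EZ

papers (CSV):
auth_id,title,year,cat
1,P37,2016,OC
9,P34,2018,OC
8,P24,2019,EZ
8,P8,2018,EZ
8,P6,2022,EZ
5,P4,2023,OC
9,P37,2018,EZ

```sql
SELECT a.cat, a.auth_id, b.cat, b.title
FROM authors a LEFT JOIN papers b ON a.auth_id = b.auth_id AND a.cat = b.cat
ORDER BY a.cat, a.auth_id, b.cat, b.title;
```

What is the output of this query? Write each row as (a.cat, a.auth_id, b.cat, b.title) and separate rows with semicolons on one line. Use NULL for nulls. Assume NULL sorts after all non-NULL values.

(EZ, 2, NULL, NULL); (EZ, 8, EZ, P24); (EZ, 8, EZ, P24); (EZ, 8, EZ, P6); (EZ, 8, EZ, P6); (EZ, 8, EZ, P8); (EZ, 8, EZ, P8); (EZ, NULL, NULL, NULL); (OC, 2, NULL, NULL); (OC, 8, NULL, NULL)

LEFT JOIN keeps every row from `authors`; unmatched rows get NULL for `papers`'s columns.
Matching on a.auth_id = b.auth_id AND a.cat = b.cat. A NULL in a compared column never satisfies the condition.
- a row (auth_id=2, cat=OC): no match → kept, b columns NULL.
- a row (auth_id=8, cat=EZ): matches 3 b row(s) → 3 output row(s).
- a row (auth_id=8, cat=EZ): matches 3 b row(s) → 3 output row(s).
- a row (auth_id=8, cat=OC): no match → kept, b columns NULL.
- a row (auth_id=2, cat=EZ): no match → kept, b columns NULL.
- a row (auth_id=NULL, cat=EZ): no match → kept, b columns NULL.
After projecting and ordering:
a.cat | a.auth_id | b.cat | b.title
EZ | 2 | NULL | NULL
EZ | 8 | EZ | P24
EZ | 8 | EZ | P24
EZ | 8 | EZ | P6
EZ | 8 | EZ | P6
EZ | 8 | EZ | P8
EZ | 8 | EZ | P8
EZ | NULL | NULL | NULL
OC | 2 | NULL | NULL
OC | 8 | NULL | NULL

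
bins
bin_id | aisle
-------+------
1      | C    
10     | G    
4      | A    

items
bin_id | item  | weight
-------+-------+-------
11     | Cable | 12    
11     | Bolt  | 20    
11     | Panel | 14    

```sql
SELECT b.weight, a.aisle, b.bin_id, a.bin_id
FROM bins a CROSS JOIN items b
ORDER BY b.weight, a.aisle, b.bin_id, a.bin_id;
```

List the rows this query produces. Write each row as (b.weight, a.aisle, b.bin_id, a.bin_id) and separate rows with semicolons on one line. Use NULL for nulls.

CROSS JOIN pairs every row of `bins` with every row of `items`: 3 × 3 = 9 rows.

(12, A, 11, 4); (12, C, 11, 1); (12, G, 11, 10); (14, A, 11, 4); (14, C, 11, 1); (14, G, 11, 10); (20, A, 11, 4); (20, C, 11, 1); (20, G, 11, 10)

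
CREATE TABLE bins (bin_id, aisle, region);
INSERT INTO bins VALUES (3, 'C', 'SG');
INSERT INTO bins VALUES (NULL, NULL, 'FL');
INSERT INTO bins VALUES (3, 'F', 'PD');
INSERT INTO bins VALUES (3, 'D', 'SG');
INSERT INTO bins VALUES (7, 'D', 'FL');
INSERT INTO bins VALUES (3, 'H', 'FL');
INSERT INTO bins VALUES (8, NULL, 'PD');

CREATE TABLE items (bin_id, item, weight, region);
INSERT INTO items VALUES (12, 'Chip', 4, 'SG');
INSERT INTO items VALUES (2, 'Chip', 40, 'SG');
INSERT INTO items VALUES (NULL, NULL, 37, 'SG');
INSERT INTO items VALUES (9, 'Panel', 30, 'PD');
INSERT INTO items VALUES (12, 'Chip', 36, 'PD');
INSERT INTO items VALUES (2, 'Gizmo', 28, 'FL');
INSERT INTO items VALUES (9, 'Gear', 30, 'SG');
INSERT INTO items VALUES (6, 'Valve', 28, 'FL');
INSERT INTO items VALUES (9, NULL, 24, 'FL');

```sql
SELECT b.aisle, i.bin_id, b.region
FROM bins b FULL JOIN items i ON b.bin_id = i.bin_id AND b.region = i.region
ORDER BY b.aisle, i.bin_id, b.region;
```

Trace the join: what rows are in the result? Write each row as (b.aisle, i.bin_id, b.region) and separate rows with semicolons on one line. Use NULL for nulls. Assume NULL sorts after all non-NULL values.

(C, NULL, SG); (D, NULL, FL); (D, NULL, SG); (F, NULL, PD); (H, NULL, FL); (NULL, 2, NULL); (NULL, 2, NULL); (NULL, 6, NULL); (NULL, 9, NULL); (NULL, 9, NULL); (NULL, 9, NULL); (NULL, 12, NULL); (NULL, 12, NULL); (NULL, NULL, FL); (NULL, NULL, PD); (NULL, NULL, NULL)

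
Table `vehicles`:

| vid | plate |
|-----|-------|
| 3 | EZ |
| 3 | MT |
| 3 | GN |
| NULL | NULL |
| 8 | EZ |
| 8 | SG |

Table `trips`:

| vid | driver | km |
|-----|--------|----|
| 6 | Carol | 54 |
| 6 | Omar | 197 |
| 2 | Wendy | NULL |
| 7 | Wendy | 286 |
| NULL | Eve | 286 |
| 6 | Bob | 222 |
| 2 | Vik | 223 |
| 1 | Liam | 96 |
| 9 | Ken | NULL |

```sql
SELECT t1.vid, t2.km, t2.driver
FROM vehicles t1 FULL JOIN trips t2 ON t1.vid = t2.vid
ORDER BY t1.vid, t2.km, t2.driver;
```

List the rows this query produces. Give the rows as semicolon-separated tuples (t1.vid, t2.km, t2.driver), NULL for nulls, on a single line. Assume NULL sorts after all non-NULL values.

(3, NULL, NULL); (3, NULL, NULL); (3, NULL, NULL); (8, NULL, NULL); (8, NULL, NULL); (NULL, 54, Carol); (NULL, 96, Liam); (NULL, 197, Omar); (NULL, 222, Bob); (NULL, 223, Vik); (NULL, 286, Eve); (NULL, 286, Wendy); (NULL, NULL, Ken); (NULL, NULL, Wendy); (NULL, NULL, NULL)

FULL OUTER JOIN keeps every row from both sides; unmatched rows get NULL for the other side's columns.
Matching on t1.vid = t2.vid. A NULL in a compared column never satisfies the condition.
- t1[0] vid=3 → no match; kept with NULLs on the t2 side.
- t1[1] vid=3 → no match; kept with NULLs on the t2 side.
- t1[2] vid=3 → no match; kept with NULLs on the t2 side.
- t1[3] vid=NULL → no match; kept with NULLs on the t2 side.
- t1[4] vid=8 → no match; kept with NULLs on the t2 side.
- t1[5] vid=8 → no match; kept with NULLs on the t2 side.
- plus 9 unmatched t2 row(s), each kept with NULL t1 columns.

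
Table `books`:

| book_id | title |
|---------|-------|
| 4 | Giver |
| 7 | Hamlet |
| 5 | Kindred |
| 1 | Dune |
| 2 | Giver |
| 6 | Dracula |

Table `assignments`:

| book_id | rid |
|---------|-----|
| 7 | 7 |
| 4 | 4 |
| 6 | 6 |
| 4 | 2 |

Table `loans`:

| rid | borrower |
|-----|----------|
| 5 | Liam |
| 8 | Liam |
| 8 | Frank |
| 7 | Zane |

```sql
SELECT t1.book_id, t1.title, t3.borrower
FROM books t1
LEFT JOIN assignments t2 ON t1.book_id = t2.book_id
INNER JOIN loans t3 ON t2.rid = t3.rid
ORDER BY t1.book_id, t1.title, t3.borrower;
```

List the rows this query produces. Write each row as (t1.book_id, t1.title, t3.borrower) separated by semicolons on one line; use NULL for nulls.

Evaluate left to right. First `books t1 LEFT JOIN assignments t2` on book_id: 7 row(s).
Then INNER JOIN `loans t3` on rid: keep only rows whose t2.rid appears in t3.

(7, Hamlet, Zane)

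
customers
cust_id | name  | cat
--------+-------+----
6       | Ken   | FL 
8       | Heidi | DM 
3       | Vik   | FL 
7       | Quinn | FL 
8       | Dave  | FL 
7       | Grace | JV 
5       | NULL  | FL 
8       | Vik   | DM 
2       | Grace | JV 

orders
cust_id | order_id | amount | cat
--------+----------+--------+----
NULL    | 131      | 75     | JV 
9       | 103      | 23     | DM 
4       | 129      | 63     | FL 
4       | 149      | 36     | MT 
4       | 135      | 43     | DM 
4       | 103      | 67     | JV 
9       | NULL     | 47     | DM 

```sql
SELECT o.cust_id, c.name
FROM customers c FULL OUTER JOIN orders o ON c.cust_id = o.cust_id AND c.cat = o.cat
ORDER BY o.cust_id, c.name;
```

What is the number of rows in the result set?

16

FULL OUTER JOIN keeps every row from both sides; unmatched rows get NULL for the other side's columns.
Matching on c.cust_id = o.cust_id AND c.cat = o.cat. A NULL in a compared column never satisfies the condition.
Matched pairs: 0; unmatched c rows kept: 9; unmatched o rows kept: 7.
Total: 0 matched + 16 padded = 16 rows.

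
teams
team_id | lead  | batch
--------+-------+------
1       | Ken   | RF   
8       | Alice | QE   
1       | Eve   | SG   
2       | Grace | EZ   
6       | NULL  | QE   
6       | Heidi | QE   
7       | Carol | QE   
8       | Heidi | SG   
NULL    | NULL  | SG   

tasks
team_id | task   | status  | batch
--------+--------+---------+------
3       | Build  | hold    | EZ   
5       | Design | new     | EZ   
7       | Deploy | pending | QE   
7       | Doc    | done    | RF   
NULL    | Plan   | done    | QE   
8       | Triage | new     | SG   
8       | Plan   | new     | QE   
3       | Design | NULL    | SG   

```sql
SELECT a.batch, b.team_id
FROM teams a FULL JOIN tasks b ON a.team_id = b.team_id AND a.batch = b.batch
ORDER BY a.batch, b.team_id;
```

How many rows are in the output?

14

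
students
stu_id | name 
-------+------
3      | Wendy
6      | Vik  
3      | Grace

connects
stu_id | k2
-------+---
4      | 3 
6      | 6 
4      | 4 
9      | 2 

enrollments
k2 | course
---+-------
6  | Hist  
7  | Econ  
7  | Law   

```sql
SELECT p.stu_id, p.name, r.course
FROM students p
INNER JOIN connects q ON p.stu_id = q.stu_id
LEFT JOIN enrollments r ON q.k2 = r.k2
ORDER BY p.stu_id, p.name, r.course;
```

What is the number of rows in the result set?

1

Step 1 — p INNER JOIN q on stu_id → 1 row(s).
Then LEFT JOIN `enrollments r` on k2: each of those 1 rows is kept; rows whose q.k2 has no match in r get NULL for r's columns.
Result: 1 row(s).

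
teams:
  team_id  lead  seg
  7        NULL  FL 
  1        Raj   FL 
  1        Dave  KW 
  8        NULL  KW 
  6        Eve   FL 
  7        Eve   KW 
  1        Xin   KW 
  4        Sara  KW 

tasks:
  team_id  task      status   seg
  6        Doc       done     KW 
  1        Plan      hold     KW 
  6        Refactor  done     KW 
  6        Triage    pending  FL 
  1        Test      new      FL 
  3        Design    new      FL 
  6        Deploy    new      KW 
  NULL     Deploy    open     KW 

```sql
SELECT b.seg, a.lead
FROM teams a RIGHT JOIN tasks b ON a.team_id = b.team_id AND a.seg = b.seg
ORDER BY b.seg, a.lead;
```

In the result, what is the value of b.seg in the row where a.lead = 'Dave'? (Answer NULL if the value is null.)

RIGHT JOIN keeps every row from `tasks`; unmatched rows get NULL for `teams`'s columns.
Matching on a.team_id = b.team_id AND a.seg = b.seg. A NULL in a compared column never satisfies the condition.
Matched pairs: 4; unmatched b rows kept: 5.

KW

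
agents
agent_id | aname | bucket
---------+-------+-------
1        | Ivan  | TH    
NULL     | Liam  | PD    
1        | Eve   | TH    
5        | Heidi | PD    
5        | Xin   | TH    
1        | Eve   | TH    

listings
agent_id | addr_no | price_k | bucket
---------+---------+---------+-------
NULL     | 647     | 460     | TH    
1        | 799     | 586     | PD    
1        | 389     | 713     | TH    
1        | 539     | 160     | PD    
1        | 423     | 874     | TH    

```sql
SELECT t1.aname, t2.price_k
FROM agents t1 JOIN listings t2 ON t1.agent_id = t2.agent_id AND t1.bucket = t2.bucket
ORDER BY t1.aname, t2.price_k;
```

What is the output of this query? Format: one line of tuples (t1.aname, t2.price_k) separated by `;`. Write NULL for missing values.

INNER JOIN keeps only pairs where the ON condition holds.
Matching on t1.agent_id = t2.agent_id AND t1.bucket = t2.bucket. A NULL in a compared column never satisfies the condition.
- t1 row (agent_id=1, bucket=TH): matches 2 t2 row(s) → 2 output row(s).
- t1 row (agent_id=NULL, bucket=PD): no match → dropped.
- t1 row (agent_id=1, bucket=TH): matches 2 t2 row(s) → 2 output row(s).
- t1 row (agent_id=5, bucket=PD): no match → dropped.
- t1 row (agent_id=5, bucket=TH): no match → dropped.
- t1 row (agent_id=1, bucket=TH): matches 2 t2 row(s) → 2 output row(s).
After projecting and ordering:
t1.aname | t2.price_k
Eve | 713
Eve | 713
Eve | 874
Eve | 874
Ivan | 713
Ivan | 874

(Eve, 713); (Eve, 713); (Eve, 874); (Eve, 874); (Ivan, 713); (Ivan, 874)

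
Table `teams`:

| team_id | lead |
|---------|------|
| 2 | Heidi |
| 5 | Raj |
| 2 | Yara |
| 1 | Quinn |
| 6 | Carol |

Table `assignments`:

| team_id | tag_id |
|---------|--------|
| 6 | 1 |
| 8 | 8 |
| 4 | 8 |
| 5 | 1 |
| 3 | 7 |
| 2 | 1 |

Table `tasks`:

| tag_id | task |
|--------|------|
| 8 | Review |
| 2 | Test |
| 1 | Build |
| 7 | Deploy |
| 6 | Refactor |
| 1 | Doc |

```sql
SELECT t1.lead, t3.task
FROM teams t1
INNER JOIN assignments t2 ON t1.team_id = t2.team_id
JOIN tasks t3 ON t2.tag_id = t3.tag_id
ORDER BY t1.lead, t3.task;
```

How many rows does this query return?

Step 1 — t1 INNER JOIN t2 on team_id → 4 row(s).
Then INNER JOIN `tasks t3` on tag_id: keep only rows whose t2.tag_id appears in t3.
Result: 8 row(s).

8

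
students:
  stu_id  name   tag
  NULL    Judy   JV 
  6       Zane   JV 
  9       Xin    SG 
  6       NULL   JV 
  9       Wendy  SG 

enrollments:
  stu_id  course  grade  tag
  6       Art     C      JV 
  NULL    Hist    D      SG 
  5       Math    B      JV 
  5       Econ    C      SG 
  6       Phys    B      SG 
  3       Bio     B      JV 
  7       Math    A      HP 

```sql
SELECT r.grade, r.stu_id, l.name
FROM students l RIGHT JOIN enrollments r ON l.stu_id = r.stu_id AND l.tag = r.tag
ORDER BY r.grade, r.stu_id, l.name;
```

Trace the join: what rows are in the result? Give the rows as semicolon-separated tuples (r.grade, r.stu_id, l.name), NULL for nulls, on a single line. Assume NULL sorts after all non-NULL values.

(A, 7, NULL); (B, 3, NULL); (B, 5, NULL); (B, 6, NULL); (C, 5, NULL); (C, 6, Zane); (C, 6, NULL); (D, NULL, NULL)

RIGHT JOIN keeps every row from `enrollments`; unmatched rows get NULL for `students`'s columns.
Matching on l.stu_id = r.stu_id AND l.tag = r.tag. A NULL in a compared column never satisfies the condition.
- l[0] stu_id=NULL, tag=JV → no match.
- l[1] stu_id=6, tag=JV → 1 match(es) in r → 1 row(s).
- l[2] stu_id=9, tag=SG → no match.
- l[3] stu_id=6, tag=JV → 1 match(es) in r → 1 row(s).
- l[4] stu_id=9, tag=SG → no match.
- 6 row(s) from r found no l partner → padded with NULL.
After projecting and ordering:
r.grade | r.stu_id | l.name
A | 7 | NULL
B | 3 | NULL
B | 5 | NULL
B | 6 | NULL
C | 5 | NULL
C | 6 | Zane
C | 6 | NULL
D | NULL | NULL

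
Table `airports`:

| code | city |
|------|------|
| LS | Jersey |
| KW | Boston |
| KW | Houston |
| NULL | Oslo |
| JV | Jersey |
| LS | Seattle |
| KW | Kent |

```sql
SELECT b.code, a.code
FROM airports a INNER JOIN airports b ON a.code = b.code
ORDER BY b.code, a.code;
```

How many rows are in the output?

INNER JOIN keeps only pairs where the ON condition holds.
Matching on a.code = b.code. A NULL in a compared column never satisfies the condition.
Matched pairs: 14.
Total: 14 rows.

14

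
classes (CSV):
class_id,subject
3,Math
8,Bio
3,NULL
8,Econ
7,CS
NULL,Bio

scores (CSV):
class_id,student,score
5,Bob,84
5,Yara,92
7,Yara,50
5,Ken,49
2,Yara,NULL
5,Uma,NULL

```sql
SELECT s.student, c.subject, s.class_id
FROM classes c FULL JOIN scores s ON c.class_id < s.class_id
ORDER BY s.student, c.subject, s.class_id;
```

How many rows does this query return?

15

FULL OUTER JOIN keeps every row from both sides; unmatched rows get NULL for the other side's columns.
Matching on c.class_id < s.class_id. A NULL in a compared column never satisfies the condition.
- c row (class_id=3): matches 5 s row(s) → 5 output row(s).
- c row (class_id=8): no match → kept, s columns NULL.
- c row (class_id=3): matches 5 s row(s) → 5 output row(s).
- c row (class_id=8): no match → kept, s columns NULL.
- c row (class_id=7): no match → kept, s columns NULL.
- c row (class_id=NULL): no match → kept, s columns NULL.
- 1 s row(s) had no c match → kept, c columns NULL.
Total: 10 matched + 5 padded = 15 rows.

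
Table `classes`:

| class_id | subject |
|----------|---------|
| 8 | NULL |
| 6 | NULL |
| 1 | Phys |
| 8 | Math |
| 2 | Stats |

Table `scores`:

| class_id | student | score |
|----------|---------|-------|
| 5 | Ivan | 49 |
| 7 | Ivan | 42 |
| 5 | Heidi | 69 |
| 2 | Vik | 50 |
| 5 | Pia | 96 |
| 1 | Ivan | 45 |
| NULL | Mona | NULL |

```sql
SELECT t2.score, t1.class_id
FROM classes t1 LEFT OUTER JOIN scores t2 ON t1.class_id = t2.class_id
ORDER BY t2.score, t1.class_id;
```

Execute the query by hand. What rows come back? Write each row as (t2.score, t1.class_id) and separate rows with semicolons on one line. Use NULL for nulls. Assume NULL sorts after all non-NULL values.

LEFT JOIN keeps every row from `classes`; unmatched rows get NULL for `scores`'s columns.
Matching on t1.class_id = t2.class_id. A NULL in a compared column never satisfies the condition.
- class_id=8: no t2 row matches, row kept with t2 columns NULL.
- class_id=6: no t2 row matches, row kept with t2 columns NULL.
- class_id=1: 1 matching t2 row(s), so 1 row(s) emitted.
- class_id=8: no t2 row matches, row kept with t2 columns NULL.
- class_id=2: 1 matching t2 row(s), so 1 row(s) emitted.
After projecting and ordering:
t2.score | t1.class_id
45 | 1
50 | 2
NULL | 6
NULL | 8
NULL | 8

(45, 1); (50, 2); (NULL, 6); (NULL, 8); (NULL, 8)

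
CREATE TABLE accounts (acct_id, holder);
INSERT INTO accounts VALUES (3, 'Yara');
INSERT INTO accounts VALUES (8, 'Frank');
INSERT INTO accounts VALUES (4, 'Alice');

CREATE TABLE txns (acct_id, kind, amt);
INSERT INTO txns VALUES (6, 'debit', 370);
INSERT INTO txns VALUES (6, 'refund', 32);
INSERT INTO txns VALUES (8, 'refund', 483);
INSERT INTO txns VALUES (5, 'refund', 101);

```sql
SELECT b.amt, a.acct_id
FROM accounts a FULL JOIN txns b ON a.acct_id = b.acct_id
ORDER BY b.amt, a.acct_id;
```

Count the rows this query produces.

6

FULL OUTER JOIN keeps every row from both sides; unmatched rows get NULL for the other side's columns.
Matching on a.acct_id = b.acct_id.
- a row (acct_id=3): no match → kept, b columns NULL.
- a row (acct_id=8): matches 1 b row(s) → 1 output row(s).
- a row (acct_id=4): no match → kept, b columns NULL.
- plus 3 unmatched b row(s), each kept with NULL a columns.
Total: 1 matched + 5 padded = 6 rows.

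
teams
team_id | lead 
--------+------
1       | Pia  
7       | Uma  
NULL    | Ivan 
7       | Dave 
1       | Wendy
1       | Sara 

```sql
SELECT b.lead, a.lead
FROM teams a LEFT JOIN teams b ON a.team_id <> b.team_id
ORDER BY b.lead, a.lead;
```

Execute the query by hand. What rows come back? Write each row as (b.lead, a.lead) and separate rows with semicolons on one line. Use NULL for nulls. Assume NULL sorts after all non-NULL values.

(Dave, Pia); (Dave, Sara); (Dave, Wendy); (Pia, Dave); (Pia, Uma); (Sara, Dave); (Sara, Uma); (Uma, Pia); (Uma, Sara); (Uma, Wendy); (Wendy, Dave); (Wendy, Uma); (NULL, Ivan)

LEFT JOIN keeps every row from `teams a`; unmatched rows get NULL for `teams b`'s columns.
Matching on a.team_id <> b.team_id. A NULL in a compared column never satisfies the condition.
- a[0] team_id=1 → 2 match(es) in b → 2 row(s).
- a[1] team_id=7 → 3 match(es) in b → 3 row(s).
- a[2] team_id=NULL → no match; kept with NULLs on the b side.
- a[3] team_id=7 → 3 match(es) in b → 3 row(s).
- a[4] team_id=1 → 2 match(es) in b → 2 row(s).
- a[5] team_id=1 → 2 match(es) in b → 2 row(s).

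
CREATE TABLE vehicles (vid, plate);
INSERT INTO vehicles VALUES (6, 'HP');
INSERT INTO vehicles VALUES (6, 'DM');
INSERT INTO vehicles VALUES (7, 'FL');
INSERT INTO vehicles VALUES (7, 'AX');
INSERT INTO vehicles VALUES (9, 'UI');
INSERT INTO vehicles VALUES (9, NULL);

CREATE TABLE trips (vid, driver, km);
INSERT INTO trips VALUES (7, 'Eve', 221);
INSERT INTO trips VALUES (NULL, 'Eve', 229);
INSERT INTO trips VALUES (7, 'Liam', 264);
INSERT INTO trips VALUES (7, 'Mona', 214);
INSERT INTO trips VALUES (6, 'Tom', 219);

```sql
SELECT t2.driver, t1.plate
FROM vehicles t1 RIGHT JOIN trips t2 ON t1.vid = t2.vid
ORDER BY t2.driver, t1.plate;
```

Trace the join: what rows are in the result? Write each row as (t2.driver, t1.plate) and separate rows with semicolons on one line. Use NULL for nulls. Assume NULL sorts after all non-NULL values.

RIGHT JOIN keeps every row from `trips`; unmatched rows get NULL for `vehicles`'s columns.
Matching on t1.vid = t2.vid. A NULL in a compared column never satisfies the condition.
- t1[0] vid=6 → 1 match(es) in t2 → 1 row(s).
- t1[1] vid=6 → 1 match(es) in t2 → 1 row(s).
- t1[2] vid=7 → 3 match(es) in t2 → 3 row(s).
- t1[3] vid=7 → 3 match(es) in t2 → 3 row(s).
- t1[4] vid=9 → no match.
- t1[5] vid=9 → no match.
- 1 t2 row(s) had no t1 match → kept, t1 columns NULL.
After projecting and ordering:
t2.driver | t1.plate
Eve | AX
Eve | FL
Eve | NULL
Liam | AX
Liam | FL
Mona | AX
Mona | FL
Tom | DM
Tom | HP

(Eve, AX); (Eve, FL); (Eve, NULL); (Liam, AX); (Liam, FL); (Mona, AX); (Mona, FL); (Tom, DM); (Tom, HP)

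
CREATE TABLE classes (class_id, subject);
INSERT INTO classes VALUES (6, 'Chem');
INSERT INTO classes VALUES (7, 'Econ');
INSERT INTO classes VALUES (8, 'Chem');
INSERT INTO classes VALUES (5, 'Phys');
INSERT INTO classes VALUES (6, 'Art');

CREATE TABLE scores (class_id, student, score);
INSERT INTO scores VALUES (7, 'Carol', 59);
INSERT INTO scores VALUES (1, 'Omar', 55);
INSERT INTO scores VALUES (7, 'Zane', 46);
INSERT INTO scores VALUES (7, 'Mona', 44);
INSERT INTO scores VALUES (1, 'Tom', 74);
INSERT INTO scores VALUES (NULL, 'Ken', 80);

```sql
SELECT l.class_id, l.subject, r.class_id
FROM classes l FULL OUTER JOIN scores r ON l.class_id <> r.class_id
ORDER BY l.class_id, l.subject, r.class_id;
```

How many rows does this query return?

23

FULL OUTER JOIN keeps every row from both sides; unmatched rows get NULL for the other side's columns.
Matching on l.class_id <> r.class_id. A NULL in a compared column never satisfies the condition.
- l[0] class_id=6 → 5 match(es) in r → 5 row(s).
- l[1] class_id=7 → 2 match(es) in r → 2 row(s).
- l[2] class_id=8 → 5 match(es) in r → 5 row(s).
- l[3] class_id=5 → 5 match(es) in r → 5 row(s).
- l[4] class_id=6 → 5 match(es) in r → 5 row(s).
- 1 row(s) from r found no l partner → padded with NULL.
Total: 22 matched + 1 padded = 23 rows.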